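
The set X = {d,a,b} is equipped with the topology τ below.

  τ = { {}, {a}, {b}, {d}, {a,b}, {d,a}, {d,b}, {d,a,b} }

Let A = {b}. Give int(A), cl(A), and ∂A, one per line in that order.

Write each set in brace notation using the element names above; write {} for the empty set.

int(A) = {b}
cl(A)  = {b}
∂A     = {}

U open, U⊆A: {}, {b}. int(A) = ⋃ = {b}
X∖A={d,a}, int(X∖A)={d,a}, hence cl(A)={b}
∂A: remove int from cl → {}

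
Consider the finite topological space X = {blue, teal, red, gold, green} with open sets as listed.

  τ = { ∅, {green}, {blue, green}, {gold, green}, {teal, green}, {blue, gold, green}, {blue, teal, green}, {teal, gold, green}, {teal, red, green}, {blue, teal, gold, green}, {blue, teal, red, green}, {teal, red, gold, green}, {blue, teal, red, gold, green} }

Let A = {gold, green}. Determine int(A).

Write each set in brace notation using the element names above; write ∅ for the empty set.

interior: largest open inside A is {gold, green} (from ∅, {green}, {gold, green})

{gold, green}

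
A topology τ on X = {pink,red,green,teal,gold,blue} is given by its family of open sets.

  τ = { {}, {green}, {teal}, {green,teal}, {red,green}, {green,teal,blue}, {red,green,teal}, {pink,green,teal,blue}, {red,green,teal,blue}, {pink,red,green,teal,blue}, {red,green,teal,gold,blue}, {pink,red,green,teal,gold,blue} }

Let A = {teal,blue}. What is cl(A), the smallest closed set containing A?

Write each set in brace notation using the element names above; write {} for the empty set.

closure: X∖int(X∖A) = X∖{red,green} = {pink,teal,gold,blue}

{pink,teal,gold,blue}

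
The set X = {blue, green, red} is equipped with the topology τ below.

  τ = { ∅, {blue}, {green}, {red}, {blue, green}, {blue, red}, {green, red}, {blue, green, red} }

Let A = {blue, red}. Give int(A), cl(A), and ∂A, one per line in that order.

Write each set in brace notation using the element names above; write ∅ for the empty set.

int(A) = {blue, red}
cl(A)  = {blue, red}
∂A     = ∅

interior: largest open inside A is {blue, red} (from ∅, {red}, {blue}, {blue, red})
cl via duality: int({green}) = {green}, so X∖{green} = {blue, red}
cl∖int = ∅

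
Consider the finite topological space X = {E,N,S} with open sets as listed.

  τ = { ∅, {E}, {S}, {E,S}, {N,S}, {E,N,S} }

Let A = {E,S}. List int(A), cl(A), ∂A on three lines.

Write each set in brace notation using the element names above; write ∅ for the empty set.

int(A) = {E,S}
cl(A)  = {E,N,S}
∂A     = {N}

interior: largest open inside A is {E,S} (from ∅, {S}, {E}, {E,S})
cl via duality: int({N}) = ∅, so X∖∅ = {E,N,S}
cl∖int = {N}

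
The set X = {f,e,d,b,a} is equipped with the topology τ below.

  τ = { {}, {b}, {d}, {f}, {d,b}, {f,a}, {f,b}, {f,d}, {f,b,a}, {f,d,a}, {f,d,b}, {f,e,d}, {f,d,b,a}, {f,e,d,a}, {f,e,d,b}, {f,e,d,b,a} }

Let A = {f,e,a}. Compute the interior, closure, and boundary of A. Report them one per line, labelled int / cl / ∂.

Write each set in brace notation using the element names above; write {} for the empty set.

interior: largest open inside A is {f,a} (from {}, {f}, {f,a})
cl via duality: int({d,b}) = {d,b}, so X∖{d,b} = {f,e,a}
cl∖int = {e}

int(A) = {f,a}
cl(A)  = {f,e,a}
∂A     = {e}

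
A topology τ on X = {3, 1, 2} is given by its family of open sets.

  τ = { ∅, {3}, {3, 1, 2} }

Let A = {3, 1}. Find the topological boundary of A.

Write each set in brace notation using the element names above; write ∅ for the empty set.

{1, 2}

opens ⊆ A: ∅, {3}; union → int = {3}
complement {2}; its interior ∅; cl(A) = X∖∅ = {3, 1, 2}
boundary = {3, 1, 2} ∖ {3} = {1, 2}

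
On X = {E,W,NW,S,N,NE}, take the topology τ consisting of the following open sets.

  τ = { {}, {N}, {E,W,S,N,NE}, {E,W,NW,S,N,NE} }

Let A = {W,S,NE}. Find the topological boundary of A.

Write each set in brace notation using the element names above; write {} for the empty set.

open subsets of A: {}; so int(A) = {}
closure: X∖int(X∖A) = X∖{N} = {E,W,NW,S,NE}
∂A = {E,W,NW,S,NE} minus {} = {E,W,NW,S,NE}

{E,W,NW,S,NE}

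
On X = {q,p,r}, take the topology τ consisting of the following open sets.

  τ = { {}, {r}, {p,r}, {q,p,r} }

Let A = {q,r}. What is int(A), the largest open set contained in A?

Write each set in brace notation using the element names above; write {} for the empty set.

U open, U⊆A: {}, {r}. int(A) = ⋃ = {r}

{r}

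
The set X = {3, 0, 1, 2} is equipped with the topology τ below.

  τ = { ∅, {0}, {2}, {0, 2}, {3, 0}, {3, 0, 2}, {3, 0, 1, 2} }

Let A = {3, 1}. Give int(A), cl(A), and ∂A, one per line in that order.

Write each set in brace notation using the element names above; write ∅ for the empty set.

interior: largest open inside A is ∅ (from ∅)
cl via duality: int({0, 2}) = {0, 2}, so X∖{0, 2} = {3, 1}
cl∖int = {3, 1}

int(A) = ∅
cl(A)  = {3, 1}
∂A     = {3, 1}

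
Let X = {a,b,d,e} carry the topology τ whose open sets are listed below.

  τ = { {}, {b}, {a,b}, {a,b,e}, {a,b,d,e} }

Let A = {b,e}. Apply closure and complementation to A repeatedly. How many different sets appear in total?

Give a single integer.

complement {a,d}; its interior {}; cl(A) = X∖{} = {a,b,d,e}
With k = closure, c = complement:
  1. A     = {b,e}
  2. kA    = {a,b,d,e}
  3. cA    = {a,d}
  4. ckA   = {}
  5. kcA   = {a,d,e}
  6. ckcA  = {b}
k, c of each give nothing new

6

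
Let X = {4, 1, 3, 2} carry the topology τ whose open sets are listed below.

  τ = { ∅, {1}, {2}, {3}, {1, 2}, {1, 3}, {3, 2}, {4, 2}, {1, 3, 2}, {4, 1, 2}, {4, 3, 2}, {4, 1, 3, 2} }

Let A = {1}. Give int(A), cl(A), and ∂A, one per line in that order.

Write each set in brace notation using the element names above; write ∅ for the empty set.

opens ⊆ A: ∅, {1}; union → int = {1}
complement {4, 3, 2}; its interior {4, 3, 2}; cl(A) = X∖{4, 3, 2} = {1}
boundary = {1} ∖ {1} = ∅

int(A) = {1}
cl(A)  = {1}
∂A     = ∅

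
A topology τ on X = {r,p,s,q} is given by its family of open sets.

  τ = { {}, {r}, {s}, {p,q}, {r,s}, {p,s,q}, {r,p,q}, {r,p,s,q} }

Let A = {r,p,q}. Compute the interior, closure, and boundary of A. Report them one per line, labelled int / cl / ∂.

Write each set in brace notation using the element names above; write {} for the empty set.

int(A) = {r,p,q}
cl(A)  = {r,p,q}
∂A     = {}

interior: largest open inside A is {r,p,q} (from {}, {r}, {p,q}, {r,p,q})
cl via duality: int({s}) = {s}, so X∖{s} = {r,p,q}
cl∖int = {}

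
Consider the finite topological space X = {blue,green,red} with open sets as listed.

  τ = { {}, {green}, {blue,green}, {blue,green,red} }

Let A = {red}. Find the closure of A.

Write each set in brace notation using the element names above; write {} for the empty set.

closure: X∖int(X∖A) = X∖{blue,green} = {red}

{red}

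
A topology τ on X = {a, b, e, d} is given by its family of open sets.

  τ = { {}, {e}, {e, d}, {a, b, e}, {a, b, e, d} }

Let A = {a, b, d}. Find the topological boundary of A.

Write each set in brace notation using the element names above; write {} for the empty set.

opens ⊆ A: {}; union → int = {}
complement {e}; its interior {e}; cl(A) = X∖{e} = {a, b, d}
boundary = {a, b, d} ∖ {} = {a, b, d}

{a, b, d}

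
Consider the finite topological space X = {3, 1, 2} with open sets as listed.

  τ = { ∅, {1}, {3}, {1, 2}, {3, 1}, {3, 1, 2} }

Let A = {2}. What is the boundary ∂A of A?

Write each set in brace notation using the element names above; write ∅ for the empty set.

{2}

open subsets of A: ∅; so int(A) = ∅
closure: X∖int(X∖A) = X∖{3, 1} = {2}
∂A = {2} minus ∅ = {2}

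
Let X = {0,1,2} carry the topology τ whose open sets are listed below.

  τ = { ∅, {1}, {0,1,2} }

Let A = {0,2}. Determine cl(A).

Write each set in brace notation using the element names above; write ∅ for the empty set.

{0,2}

complement {1}; its interior {1}; cl(A) = X∖{1} = {0,2}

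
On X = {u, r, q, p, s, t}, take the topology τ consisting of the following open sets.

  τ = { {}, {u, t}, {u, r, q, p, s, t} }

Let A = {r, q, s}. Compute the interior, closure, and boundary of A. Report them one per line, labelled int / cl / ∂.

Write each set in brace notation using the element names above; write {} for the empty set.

int(A) = {}
cl(A)  = {r, q, p, s}
∂A     = {r, q, p, s}

open subsets of A: {}; so int(A) = {}
closure: X∖int(X∖A) = X∖{u, t} = {r, q, p, s}
∂A = {r, q, p, s} minus {} = {r, q, p, s}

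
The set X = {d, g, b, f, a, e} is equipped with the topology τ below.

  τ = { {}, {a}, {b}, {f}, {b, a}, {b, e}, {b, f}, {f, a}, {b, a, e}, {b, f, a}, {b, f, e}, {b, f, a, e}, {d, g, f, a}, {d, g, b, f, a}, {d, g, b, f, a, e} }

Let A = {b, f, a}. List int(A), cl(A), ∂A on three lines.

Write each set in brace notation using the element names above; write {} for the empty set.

int(A) = {b, f, a}
cl(A)  = {d, g, b, f, a, e}
∂A     = {d, g, e}

open subsets of A: {}, {f}, {b}, {a}, {b, a}, {f, a}, {b, f}, {b, f, a}; so int(A) = {b, f, a}
closure: X∖int(X∖A) = X∖{} = {d, g, b, f, a, e}
∂A = {d, g, b, f, a, e} minus {b, f, a} = {d, g, e}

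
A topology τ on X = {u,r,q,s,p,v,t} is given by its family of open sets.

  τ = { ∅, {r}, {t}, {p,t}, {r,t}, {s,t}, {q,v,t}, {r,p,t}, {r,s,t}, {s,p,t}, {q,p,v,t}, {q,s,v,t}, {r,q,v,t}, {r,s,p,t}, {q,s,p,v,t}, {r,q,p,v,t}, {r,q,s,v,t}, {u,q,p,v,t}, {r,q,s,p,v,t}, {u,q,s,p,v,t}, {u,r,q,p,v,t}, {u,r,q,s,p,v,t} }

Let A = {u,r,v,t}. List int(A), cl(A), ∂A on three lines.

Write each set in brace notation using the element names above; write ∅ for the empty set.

int(A) = {r,t}
cl(A)  = {u,r,q,s,p,v,t}
∂A     = {u,q,s,p,v}

interior: largest open inside A is {r,t} (from ∅, {t}, {r}, {r,t})
cl via duality: int({q,s,p}) = ∅, so X∖∅ = {u,r,q,s,p,v,t}
cl∖int = {u,q,s,p,v}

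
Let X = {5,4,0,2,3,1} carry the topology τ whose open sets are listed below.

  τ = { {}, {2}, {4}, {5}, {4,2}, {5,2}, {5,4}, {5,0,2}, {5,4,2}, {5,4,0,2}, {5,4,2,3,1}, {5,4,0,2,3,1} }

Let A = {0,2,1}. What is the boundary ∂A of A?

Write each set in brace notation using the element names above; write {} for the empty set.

{0,3,1}

U open, U⊆A: {}, {2}. int(A) = ⋃ = {2}
X∖A={5,4,3}, int(X∖A)={5,4}, hence cl(A)={0,2,3,1}
∂A: remove int from cl → {0,3,1}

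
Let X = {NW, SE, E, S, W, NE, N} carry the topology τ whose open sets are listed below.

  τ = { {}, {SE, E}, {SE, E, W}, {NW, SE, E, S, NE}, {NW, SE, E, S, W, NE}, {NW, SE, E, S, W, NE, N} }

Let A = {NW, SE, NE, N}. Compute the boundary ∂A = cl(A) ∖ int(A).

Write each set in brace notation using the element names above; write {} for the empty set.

{NW, SE, E, S, W, NE, N}

interior: largest open inside A is {} (from {})
cl via duality: int({E, S, W}) = {}, so X∖{} = {NW, SE, E, S, W, NE, N}
cl∖int = {NW, SE, E, S, W, NE, N}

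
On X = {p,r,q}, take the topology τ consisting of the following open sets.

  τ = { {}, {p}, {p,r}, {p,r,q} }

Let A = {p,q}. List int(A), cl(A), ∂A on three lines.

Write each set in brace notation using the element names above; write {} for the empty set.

int(A) = {p}
cl(A)  = {p,r,q}
∂A     = {r,q}

interior: largest open inside A is {p} (from {}, {p})
cl via duality: int({r}) = {}, so X∖{} = {p,r,q}
cl∖int = {r,q}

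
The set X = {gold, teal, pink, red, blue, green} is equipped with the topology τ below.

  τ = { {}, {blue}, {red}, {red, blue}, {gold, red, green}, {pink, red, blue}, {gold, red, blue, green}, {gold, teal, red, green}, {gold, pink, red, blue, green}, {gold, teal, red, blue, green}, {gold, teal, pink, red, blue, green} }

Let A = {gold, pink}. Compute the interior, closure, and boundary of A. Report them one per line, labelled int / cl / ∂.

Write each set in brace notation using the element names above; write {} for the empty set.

int(A) = {}
cl(A)  = {gold, teal, pink, green}
∂A     = {gold, teal, pink, green}

interior: largest open inside A is {} (from {})
cl via duality: int({teal, red, blue, green}) = {red, blue}, so X∖{red, blue} = {gold, teal, pink, green}
cl∖int = {gold, teal, pink, green}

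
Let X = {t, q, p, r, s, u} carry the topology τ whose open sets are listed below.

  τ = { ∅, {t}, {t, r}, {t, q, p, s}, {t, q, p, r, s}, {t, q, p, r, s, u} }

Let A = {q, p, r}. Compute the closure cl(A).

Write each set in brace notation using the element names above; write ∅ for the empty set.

{q, p, r, s, u}

complement {t, s, u}; its interior {t}; cl(A) = X∖{t} = {q, p, r, s, u}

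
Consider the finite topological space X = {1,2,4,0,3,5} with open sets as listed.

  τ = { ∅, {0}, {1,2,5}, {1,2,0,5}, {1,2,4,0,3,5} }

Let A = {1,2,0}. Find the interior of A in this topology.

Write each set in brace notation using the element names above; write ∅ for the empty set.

open subsets of A: ∅, {0}; so int(A) = {0}

{0}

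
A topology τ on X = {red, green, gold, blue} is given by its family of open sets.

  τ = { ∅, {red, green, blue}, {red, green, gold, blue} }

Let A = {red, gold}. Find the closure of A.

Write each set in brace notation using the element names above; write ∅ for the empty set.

{red, green, gold, blue}

closure: X∖int(X∖A) = X∖∅ = {red, green, gold, blue}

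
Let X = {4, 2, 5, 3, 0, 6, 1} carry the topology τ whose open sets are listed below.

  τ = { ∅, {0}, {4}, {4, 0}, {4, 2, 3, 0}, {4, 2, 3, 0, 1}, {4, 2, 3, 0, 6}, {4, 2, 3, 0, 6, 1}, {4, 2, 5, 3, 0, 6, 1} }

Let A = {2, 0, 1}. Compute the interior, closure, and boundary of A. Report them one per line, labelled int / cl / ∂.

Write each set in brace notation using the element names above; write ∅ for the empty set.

int(A) = {0}
cl(A)  = {2, 5, 3, 0, 6, 1}
∂A     = {2, 5, 3, 6, 1}

opens ⊆ A: ∅, {0}; union → int = {0}
complement {4, 5, 3, 6}; its interior {4}; cl(A) = X∖{4} = {2, 5, 3, 0, 6, 1}
boundary = {2, 5, 3, 0, 6, 1} ∖ {0} = {2, 5, 3, 6, 1}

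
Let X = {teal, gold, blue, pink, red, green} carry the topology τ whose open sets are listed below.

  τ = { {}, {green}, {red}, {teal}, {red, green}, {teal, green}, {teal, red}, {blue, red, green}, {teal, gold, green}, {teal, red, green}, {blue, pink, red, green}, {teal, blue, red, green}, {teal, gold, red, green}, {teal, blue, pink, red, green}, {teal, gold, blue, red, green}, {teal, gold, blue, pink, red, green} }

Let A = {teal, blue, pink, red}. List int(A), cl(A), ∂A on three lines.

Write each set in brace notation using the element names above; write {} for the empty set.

int(A) = {teal, red}
cl(A)  = {teal, gold, blue, pink, red}
∂A     = {gold, blue, pink}

opens ⊆ A: {}, {red}, {teal}, {teal, red}; union → int = {teal, red}
complement {gold, green}; its interior {green}; cl(A) = X∖{green} = {teal, gold, blue, pink, red}
boundary = {teal, gold, blue, pink, red} ∖ {teal, red} = {gold, blue, pink}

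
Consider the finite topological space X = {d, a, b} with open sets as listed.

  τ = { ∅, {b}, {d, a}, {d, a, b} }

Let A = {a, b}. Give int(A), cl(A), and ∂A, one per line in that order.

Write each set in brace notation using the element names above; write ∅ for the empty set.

open subsets of A: ∅, {b}; so int(A) = {b}
closure: X∖int(X∖A) = X∖∅ = {d, a, b}
∂A = {d, a, b} minus {b} = {d, a}

int(A) = {b}
cl(A)  = {d, a, b}
∂A     = {d, a}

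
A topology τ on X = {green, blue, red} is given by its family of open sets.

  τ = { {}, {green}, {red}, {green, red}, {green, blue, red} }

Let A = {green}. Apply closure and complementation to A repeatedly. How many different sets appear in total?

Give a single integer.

4

cl via duality: int({blue, red}) = {red}, so X∖{red} = {green, blue}
Write k for closure, c for complement:
  1. A     = {green}
  2. kA    = {green, blue}
  3. cA    = {blue, red}
  4. ckA   = {red}
applying k or c yields no new set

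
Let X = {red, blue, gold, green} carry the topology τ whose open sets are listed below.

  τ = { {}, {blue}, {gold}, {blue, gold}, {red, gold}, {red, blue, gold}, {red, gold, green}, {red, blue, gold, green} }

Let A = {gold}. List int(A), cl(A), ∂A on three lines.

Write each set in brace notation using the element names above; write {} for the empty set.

int(A) = {gold}
cl(A)  = {red, gold, green}
∂A     = {red, green}

interior: largest open inside A is {gold} (from {}, {gold})
cl via duality: int({red, blue, green}) = {blue}, so X∖{blue} = {red, gold, green}
cl∖int = {red, green}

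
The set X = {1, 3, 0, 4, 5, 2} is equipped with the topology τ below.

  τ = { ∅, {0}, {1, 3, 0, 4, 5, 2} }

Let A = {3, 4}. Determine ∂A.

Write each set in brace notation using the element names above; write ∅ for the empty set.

opens ⊆ A: ∅; union → int = ∅
complement {1, 0, 5, 2}; its interior {0}; cl(A) = X∖{0} = {1, 3, 4, 5, 2}
boundary = {1, 3, 4, 5, 2} ∖ ∅ = {1, 3, 4, 5, 2}

{1, 3, 4, 5, 2}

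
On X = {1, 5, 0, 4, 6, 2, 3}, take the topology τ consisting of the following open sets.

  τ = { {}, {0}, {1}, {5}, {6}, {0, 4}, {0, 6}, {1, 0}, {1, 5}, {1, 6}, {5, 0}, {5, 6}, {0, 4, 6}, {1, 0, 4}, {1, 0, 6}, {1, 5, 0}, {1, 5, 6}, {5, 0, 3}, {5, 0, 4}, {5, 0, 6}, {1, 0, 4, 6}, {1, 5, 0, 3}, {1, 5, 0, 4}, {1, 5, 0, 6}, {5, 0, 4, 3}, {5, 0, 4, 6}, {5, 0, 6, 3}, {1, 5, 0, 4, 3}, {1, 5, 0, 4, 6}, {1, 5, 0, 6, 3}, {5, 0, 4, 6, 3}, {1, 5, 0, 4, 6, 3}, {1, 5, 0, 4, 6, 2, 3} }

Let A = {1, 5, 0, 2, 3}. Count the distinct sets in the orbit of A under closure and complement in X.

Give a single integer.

closure: X∖int(X∖A) = X∖{6} = {1, 5, 0, 4, 2, 3}
Let k=closure and c=complement:
  1. A     = {1, 5, 0, 2, 3}
  2. kA    = {1, 5, 0, 4, 2, 3}
  3. cA    = {4, 6}
  4. ckA   = {6}
  5. kcA   = {4, 6, 2}
  6. kckA  = {6, 2}
  7. ckcA  = {1, 5, 0, 3}
  8. ckckA = {1, 5, 0, 4, 3}
— saturated at 8

8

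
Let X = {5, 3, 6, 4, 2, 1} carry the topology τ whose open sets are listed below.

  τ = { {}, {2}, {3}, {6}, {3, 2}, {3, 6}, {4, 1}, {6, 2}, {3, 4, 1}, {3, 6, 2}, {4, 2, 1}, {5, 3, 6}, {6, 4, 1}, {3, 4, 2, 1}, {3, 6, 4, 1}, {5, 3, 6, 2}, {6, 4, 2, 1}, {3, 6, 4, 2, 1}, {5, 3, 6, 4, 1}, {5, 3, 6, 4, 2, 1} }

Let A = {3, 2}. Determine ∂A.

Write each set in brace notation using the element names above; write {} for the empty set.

interior: largest open inside A is {3, 2} (from {}, {3}, {2}, {3, 2})
cl via duality: int({5, 6, 4, 1}) = {6, 4, 1}, so X∖{6, 4, 1} = {5, 3, 2}
cl∖int = {5}

{5}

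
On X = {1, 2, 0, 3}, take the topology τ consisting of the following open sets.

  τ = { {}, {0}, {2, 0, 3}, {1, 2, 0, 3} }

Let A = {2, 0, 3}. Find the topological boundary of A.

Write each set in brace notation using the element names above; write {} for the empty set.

{1}

opens ⊆ A: {}, {0}, {2, 0, 3}; union → int = {2, 0, 3}
complement {1}; its interior {}; cl(A) = X∖{} = {1, 2, 0, 3}
boundary = {1, 2, 0, 3} ∖ {2, 0, 3} = {1}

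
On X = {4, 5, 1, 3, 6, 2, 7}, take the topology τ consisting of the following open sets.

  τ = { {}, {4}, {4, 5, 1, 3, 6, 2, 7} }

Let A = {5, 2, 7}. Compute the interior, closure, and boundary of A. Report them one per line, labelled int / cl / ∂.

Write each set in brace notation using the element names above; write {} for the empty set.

opens ⊆ A: {}; union → int = {}
complement {4, 1, 3, 6}; its interior {4}; cl(A) = X∖{4} = {5, 1, 3, 6, 2, 7}
boundary = {5, 1, 3, 6, 2, 7} ∖ {} = {5, 1, 3, 6, 2, 7}

int(A) = {}
cl(A)  = {5, 1, 3, 6, 2, 7}
∂A     = {5, 1, 3, 6, 2, 7}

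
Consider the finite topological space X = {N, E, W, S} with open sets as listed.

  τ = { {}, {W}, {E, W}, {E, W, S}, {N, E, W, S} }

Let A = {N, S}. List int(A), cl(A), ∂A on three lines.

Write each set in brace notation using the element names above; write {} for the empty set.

int(A) = {}
cl(A)  = {N, S}
∂A     = {N, S}

U open, U⊆A: {}. int(A) = ⋃ = {}
X∖A={E, W}, int(X∖A)={E, W}, hence cl(A)={N, S}
∂A: remove int from cl → {N, S}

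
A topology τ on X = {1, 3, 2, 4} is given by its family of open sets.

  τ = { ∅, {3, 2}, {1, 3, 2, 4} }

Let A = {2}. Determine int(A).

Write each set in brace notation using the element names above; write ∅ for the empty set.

open subsets of A: ∅; so int(A) = ∅

∅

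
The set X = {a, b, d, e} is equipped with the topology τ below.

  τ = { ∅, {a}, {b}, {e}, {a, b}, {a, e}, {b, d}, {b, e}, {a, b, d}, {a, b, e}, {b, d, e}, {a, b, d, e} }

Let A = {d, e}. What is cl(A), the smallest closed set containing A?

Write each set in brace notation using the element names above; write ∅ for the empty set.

{d, e}

cl via duality: int({a, b}) = {a, b}, so X∖{a, b} = {d, e}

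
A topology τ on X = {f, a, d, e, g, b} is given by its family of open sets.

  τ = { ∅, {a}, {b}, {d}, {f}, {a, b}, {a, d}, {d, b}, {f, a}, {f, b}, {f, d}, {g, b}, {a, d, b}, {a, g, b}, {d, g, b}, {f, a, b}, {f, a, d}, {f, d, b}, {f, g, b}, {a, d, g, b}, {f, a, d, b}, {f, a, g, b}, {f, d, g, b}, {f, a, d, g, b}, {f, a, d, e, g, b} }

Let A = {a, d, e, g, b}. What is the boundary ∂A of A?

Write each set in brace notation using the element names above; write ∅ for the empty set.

{e}

opens ⊆ A: ∅, {b}, {a}, {d}, {d, b}, {a, b}, {g, b}, {a, d}, {a, g, b}, {d, g, b}, {a, d, b}, {a, d, g, b}; union → int = {a, d, g, b}
complement {f}; its interior {f}; cl(A) = X∖{f} = {a, d, e, g, b}
boundary = {a, d, e, g, b} ∖ {a, d, g, b} = {e}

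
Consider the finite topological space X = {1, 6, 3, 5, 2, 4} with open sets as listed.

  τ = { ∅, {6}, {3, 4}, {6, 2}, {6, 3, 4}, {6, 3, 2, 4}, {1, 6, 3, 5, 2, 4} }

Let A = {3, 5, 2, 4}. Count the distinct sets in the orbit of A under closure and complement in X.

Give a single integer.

8

cl via duality: int({1, 6}) = {6}, so X∖{6} = {1, 3, 5, 2, 4}
Write k for closure, c for complement:
  1. A     = {3, 5, 2, 4}
  2. kA    = {1, 3, 5, 2, 4}
  3. cA    = {1, 6}
  4. ckA   = {6}
  5. kcA   = {1, 6, 5, 2}
  6. ckcA  = {3, 4}
  7. kckcA = {1, 3, 5, 4}
  8. ckckcA = {6, 2}
applying k or c yields no new set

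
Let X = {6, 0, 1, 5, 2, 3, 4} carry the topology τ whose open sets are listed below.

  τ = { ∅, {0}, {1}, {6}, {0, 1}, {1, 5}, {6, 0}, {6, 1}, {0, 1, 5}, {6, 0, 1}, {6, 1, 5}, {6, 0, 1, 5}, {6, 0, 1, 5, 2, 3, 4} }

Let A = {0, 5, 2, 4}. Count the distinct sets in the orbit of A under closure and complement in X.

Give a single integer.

8

cl via duality: int({6, 1, 3}) = {6, 1}, so X∖{6, 1} = {0, 5, 2, 3, 4}
Write k for closure, c for complement:
  1. A     = {0, 5, 2, 4}
  2. kA    = {0, 5, 2, 3, 4}
  3. cA    = {6, 1, 3}
  4. ckA   = {6, 1}
  5. kcA   = {6, 1, 5, 2, 3, 4}
  6. ckcA  = {0}
  7. kckcA = {0, 2, 3, 4}
  8. ckckcA = {6, 1, 5}
applying k or c yields no new set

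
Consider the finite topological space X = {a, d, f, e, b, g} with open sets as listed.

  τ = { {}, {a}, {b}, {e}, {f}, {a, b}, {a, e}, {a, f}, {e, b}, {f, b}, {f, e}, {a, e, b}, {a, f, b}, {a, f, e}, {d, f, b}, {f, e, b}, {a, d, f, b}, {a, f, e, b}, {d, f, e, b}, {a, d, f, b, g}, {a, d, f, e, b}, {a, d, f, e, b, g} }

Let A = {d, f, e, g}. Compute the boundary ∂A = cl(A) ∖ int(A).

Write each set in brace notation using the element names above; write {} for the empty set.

opens ⊆ A: {}, {f}, {e}, {f, e}; union → int = {f, e}
complement {a, b}; its interior {a, b}; cl(A) = X∖{a, b} = {d, f, e, g}
boundary = {d, f, e, g} ∖ {f, e} = {d, g}

{d, g}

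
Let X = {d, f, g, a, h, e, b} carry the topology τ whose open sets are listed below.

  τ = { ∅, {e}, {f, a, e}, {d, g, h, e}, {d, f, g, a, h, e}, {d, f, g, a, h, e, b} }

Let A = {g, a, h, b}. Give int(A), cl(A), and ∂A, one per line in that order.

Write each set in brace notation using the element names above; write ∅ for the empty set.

int(A) = ∅
cl(A)  = {d, f, g, a, h, b}
∂A     = {d, f, g, a, h, b}

interior: largest open inside A is ∅ (from ∅)
cl via duality: int({d, f, e}) = {e}, so X∖{e} = {d, f, g, a, h, b}
cl∖int = {d, f, g, a, h, b}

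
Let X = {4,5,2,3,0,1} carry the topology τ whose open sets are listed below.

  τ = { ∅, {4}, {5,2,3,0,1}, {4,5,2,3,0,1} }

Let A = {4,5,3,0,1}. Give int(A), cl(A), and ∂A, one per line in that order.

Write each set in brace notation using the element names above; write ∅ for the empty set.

interior: largest open inside A is {4} (from ∅, {4})
cl via duality: int({2}) = ∅, so X∖∅ = {4,5,2,3,0,1}
cl∖int = {5,2,3,0,1}

int(A) = {4}
cl(A)  = {4,5,2,3,0,1}
∂A     = {5,2,3,0,1}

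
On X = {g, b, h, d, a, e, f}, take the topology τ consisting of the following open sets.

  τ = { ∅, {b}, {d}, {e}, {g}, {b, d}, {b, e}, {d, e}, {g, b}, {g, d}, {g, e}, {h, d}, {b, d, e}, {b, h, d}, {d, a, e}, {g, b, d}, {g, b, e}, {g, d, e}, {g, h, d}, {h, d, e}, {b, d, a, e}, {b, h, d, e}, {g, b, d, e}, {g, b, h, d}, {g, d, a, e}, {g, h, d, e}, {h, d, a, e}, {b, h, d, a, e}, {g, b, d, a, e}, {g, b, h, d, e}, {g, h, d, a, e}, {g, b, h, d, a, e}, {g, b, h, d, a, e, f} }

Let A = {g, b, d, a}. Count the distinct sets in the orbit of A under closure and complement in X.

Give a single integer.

8

closure: X∖int(X∖A) = X∖{e} = {g, b, h, d, a, f}
Let k=closure and c=complement:
  1. A     = {g, b, d, a}
  2. kA    = {g, b, h, d, a, f}
  3. cA    = {h, e, f}
  4. ckA   = {e}
  5. kcA   = {h, a, e, f}
  6. kckA  = {a, e, f}
  7. ckcA  = {g, b, d}
  8. ckckA = {g, b, h, d}
— saturated at 8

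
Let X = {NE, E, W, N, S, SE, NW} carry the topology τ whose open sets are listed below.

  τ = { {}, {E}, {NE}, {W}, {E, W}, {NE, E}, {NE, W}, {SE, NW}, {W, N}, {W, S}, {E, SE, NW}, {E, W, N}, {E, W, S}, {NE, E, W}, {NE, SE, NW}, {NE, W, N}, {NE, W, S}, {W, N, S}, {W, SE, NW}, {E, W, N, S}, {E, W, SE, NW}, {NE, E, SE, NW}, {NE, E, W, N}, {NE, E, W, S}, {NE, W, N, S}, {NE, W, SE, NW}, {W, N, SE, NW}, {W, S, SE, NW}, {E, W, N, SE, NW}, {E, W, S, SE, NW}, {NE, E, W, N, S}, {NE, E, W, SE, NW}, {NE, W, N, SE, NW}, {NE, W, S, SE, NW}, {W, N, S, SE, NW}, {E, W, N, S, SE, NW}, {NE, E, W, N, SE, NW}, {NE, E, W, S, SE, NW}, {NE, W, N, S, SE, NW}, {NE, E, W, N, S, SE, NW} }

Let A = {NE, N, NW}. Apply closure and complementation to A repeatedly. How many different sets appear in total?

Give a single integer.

cl via duality: int({E, W, S, SE}) = {E, W, S}, so X∖{E, W, S} = {NE, N, SE, NW}
Write k for closure, c for complement:
  1. A     = {NE, N, NW}
  2. kA    = {NE, N, SE, NW}
  3. cA    = {E, W, S, SE}
  4. ckA   = {E, W, S}
  5. kcA   = {E, W, N, S, SE, NW}
  6. kckA  = {E, W, N, S}
  7. ckcA  = {NE}
  8. ckckA = {NE, SE, NW}
applying k or c yields no new set

8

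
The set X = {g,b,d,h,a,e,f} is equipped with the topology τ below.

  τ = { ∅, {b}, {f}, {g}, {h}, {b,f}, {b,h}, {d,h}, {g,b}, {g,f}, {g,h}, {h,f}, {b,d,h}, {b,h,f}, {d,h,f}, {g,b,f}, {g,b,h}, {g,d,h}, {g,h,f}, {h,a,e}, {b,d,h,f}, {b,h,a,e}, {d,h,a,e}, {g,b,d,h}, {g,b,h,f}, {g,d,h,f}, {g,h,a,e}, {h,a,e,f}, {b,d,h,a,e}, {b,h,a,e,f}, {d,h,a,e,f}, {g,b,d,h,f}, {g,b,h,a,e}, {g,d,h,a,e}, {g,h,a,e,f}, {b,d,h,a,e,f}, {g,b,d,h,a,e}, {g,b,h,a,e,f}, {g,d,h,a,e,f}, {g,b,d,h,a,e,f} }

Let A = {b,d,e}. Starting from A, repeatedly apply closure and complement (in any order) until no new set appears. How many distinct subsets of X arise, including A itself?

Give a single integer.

6

cl via duality: int({g,h,a,f}) = {g,h,f}, so X∖{g,h,f} = {b,d,a,e}
Write k for closure, c for complement:
  1. A     = {b,d,e}
  2. kA    = {b,d,a,e}
  3. cA    = {g,h,a,f}
  4. ckA   = {g,h,f}
  5. kcA   = {g,d,h,a,e,f}
  6. ckcA  = {b}
applying k or c yields no new set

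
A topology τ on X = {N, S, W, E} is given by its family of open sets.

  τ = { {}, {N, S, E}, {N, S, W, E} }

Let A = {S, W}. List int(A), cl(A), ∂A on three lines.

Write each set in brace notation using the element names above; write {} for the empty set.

int(A) = {}
cl(A)  = {N, S, W, E}
∂A     = {N, S, W, E}

interior: largest open inside A is {} (from {})
cl via duality: int({N, E}) = {}, so X∖{} = {N, S, W, E}
cl∖int = {N, S, W, E}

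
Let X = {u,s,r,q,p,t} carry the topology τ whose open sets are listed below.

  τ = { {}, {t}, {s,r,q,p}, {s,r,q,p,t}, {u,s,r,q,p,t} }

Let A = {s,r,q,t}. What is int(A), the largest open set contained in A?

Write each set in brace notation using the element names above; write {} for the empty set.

open subsets of A: {}, {t}; so int(A) = {t}

{t}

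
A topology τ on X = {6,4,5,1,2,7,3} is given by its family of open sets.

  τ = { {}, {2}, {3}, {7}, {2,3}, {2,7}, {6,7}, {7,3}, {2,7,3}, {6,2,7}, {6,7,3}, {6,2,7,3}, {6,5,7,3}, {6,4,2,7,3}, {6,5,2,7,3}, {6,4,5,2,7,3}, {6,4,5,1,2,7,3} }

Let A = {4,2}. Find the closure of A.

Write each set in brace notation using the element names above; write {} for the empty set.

X∖A={6,5,1,7,3}, int(X∖A)={6,5,7,3}, hence cl(A)={4,1,2}

{4,1,2}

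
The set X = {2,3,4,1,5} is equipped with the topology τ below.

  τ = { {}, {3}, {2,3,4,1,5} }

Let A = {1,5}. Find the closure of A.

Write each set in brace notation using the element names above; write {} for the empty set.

{2,4,1,5}

complement {2,3,4}; its interior {3}; cl(A) = X∖{3} = {2,4,1,5}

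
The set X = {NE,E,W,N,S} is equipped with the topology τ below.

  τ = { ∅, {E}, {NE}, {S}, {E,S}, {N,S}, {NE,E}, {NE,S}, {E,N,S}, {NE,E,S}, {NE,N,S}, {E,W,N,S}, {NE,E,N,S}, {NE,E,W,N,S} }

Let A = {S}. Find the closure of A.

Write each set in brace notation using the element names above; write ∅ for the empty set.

{W,N,S}

cl via duality: int({NE,E,W,N}) = {NE,E}, so X∖{NE,E} = {W,N,S}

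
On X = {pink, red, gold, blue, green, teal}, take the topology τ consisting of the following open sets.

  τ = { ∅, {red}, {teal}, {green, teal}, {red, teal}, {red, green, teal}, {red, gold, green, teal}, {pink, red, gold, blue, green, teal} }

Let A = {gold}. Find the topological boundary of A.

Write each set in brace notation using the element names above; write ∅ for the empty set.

interior: largest open inside A is ∅ (from ∅)
cl via duality: int({pink, red, blue, green, teal}) = {red, green, teal}, so X∖{red, green, teal} = {pink, gold, blue}
cl∖int = {pink, gold, blue}

{pink, gold, blue}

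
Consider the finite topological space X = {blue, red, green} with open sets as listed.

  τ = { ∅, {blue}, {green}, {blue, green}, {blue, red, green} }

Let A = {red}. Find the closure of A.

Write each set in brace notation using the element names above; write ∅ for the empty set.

{red}

complement {blue, green}; its interior {blue, green}; cl(A) = X∖{blue, green} = {red}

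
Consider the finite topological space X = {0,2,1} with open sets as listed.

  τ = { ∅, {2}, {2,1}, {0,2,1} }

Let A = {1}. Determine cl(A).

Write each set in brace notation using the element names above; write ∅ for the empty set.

cl via duality: int({0,2}) = {2}, so X∖{2} = {0,1}

{0,1}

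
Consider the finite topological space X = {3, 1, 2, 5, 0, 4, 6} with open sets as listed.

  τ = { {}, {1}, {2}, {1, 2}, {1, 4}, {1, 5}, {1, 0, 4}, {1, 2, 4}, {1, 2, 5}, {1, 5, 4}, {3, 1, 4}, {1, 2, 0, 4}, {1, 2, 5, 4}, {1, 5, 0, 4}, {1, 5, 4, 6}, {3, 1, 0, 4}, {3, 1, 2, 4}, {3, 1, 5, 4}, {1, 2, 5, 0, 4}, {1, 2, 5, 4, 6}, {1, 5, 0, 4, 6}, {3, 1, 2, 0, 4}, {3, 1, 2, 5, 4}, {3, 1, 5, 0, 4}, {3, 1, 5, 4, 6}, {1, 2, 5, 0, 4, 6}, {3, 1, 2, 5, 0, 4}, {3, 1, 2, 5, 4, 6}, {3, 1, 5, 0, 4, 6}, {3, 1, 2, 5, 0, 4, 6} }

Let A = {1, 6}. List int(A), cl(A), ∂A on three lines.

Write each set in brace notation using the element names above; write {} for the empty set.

interior: largest open inside A is {1} (from {}, {1})
cl via duality: int({3, 2, 5, 0, 4}) = {2}, so X∖{2} = {3, 1, 5, 0, 4, 6}
cl∖int = {3, 5, 0, 4, 6}

int(A) = {1}
cl(A)  = {3, 1, 5, 0, 4, 6}
∂A     = {3, 5, 0, 4, 6}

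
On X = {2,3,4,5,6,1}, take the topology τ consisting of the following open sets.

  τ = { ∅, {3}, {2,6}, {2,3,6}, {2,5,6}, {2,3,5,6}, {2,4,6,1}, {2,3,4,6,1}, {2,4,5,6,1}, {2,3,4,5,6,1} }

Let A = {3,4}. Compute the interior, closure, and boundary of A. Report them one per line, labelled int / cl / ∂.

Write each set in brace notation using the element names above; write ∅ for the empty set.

int(A) = {3}
cl(A)  = {3,4,1}
∂A     = {4,1}

U open, U⊆A: ∅, {3}. int(A) = ⋃ = {3}
X∖A={2,5,6,1}, int(X∖A)={2,5,6}, hence cl(A)={3,4,1}
∂A: remove int from cl → {4,1}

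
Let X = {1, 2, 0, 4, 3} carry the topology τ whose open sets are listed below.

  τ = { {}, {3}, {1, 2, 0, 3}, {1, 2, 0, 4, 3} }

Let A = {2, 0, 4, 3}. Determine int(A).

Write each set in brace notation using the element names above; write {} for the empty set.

{3}

U open, U⊆A: {}, {3}. int(A) = ⋃ = {3}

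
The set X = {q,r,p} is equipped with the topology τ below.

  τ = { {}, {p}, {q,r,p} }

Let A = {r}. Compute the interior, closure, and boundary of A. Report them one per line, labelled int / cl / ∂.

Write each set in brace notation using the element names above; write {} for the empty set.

int(A) = {}
cl(A)  = {q,r}
∂A     = {q,r}

U open, U⊆A: {}. int(A) = ⋃ = {}
X∖A={q,p}, int(X∖A)={p}, hence cl(A)={q,r}
∂A: remove int from cl → {q,r}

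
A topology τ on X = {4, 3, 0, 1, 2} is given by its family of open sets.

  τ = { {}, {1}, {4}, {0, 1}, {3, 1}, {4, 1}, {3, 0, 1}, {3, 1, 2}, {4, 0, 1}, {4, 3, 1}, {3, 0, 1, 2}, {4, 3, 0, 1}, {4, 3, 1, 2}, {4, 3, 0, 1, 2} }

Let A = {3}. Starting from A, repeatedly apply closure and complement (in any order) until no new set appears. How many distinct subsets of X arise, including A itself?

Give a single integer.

6

X∖A={4, 0, 1, 2}, int(X∖A)={4, 0, 1}, hence cl(A)={3, 2}
Orbit (k=closure, c=complement):
  1. A     = {3}
  2. kA    = {3, 2}
  3. cA    = {4, 0, 1, 2}
  4. ckA   = {4, 0, 1}
  5. kcA   = {4, 3, 0, 1, 2}
  6. ckcA  = {}
(closed under both — stop)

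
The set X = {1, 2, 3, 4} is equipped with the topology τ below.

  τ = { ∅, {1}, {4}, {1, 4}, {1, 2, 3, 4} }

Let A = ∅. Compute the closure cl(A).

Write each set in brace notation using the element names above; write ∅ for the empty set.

X∖A={1, 2, 3, 4}, int(X∖A)={1, 2, 3, 4}, hence cl(A)=∅

∅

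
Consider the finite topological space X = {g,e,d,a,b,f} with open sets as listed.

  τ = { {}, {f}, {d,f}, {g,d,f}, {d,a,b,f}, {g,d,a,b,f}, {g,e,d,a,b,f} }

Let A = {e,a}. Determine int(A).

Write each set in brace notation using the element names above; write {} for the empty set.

U open, U⊆A: {}. int(A) = ⋃ = {}

{}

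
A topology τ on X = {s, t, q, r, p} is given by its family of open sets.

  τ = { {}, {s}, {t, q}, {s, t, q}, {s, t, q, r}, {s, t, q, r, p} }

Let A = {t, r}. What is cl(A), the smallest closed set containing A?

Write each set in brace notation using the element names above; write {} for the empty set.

{t, q, r, p}

closure: X∖int(X∖A) = X∖{s} = {t, q, r, p}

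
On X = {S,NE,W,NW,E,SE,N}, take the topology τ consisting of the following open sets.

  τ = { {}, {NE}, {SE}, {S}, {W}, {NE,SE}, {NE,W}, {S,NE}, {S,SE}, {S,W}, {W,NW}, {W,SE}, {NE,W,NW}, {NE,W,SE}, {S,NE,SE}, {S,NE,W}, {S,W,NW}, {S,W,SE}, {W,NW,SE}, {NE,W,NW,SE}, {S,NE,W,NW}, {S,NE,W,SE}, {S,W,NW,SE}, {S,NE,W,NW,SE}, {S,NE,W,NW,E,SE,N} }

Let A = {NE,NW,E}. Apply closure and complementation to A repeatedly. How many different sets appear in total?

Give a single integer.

8

closure: X∖int(X∖A) = X∖{S,W,SE} = {NE,NW,E,N}
Let k=closure and c=complement:
  1. A     = {NE,NW,E}
  2. kA    = {NE,NW,E,N}
  3. cA    = {S,W,SE,N}
  4. ckA   = {S,W,SE}
  5. kcA   = {S,W,NW,E,SE,N}
  6. ckcA  = {NE}
  7. kckcA = {NE,E,N}
  8. ckckcA = {S,W,NW,SE}
— saturated at 8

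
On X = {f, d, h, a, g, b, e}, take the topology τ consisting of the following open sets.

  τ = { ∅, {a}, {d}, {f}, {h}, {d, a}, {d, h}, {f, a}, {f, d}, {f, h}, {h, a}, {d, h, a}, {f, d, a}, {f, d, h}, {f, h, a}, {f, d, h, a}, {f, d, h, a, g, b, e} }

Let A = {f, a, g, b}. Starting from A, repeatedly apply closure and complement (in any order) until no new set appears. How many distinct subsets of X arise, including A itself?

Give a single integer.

complement {d, h, e}; its interior {d, h}; cl(A) = X∖{d, h} = {f, a, g, b, e}
With k = closure, c = complement:
  1. A     = {f, a, g, b}
  2. kA    = {f, a, g, b, e}
  3. cA    = {d, h, e}
  4. ckA   = {d, h}
  5. kcA   = {d, h, g, b, e}
  6. ckcA  = {f, a}
k, c of each give nothing new

6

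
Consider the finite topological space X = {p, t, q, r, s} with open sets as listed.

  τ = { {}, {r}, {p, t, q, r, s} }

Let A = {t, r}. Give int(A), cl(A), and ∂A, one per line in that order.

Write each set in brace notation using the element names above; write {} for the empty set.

open subsets of A: {}, {r}; so int(A) = {r}
closure: X∖int(X∖A) = X∖{} = {p, t, q, r, s}
∂A = {p, t, q, r, s} minus {r} = {p, t, q, s}

int(A) = {r}
cl(A)  = {p, t, q, r, s}
∂A     = {p, t, q, s}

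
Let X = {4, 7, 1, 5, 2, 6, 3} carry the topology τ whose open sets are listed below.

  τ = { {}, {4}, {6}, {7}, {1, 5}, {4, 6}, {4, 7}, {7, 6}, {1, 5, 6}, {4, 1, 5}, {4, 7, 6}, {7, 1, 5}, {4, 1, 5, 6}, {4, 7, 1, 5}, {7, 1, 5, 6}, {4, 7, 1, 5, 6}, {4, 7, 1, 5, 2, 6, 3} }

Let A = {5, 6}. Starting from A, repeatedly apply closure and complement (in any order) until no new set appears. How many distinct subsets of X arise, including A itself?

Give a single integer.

10

complement {4, 7, 1, 2, 3}; its interior {4, 7}; cl(A) = X∖{4, 7} = {1, 5, 2, 6, 3}
With k = closure, c = complement:
  1. A     = {5, 6}
  2. kA    = {1, 5, 2, 6, 3}
  3. cA    = {4, 7, 1, 2, 3}
  4. ckA   = {4, 7}
  5. kcA   = {4, 7, 1, 5, 2, 3}
  6. kckA  = {4, 7, 2, 3}
  7. ckcA  = {6}
  8. ckckA = {1, 5, 6}
  9. kckcA = {2, 6, 3}
  10. ckckcA = {4, 7, 1, 5}
k, c of each give nothing new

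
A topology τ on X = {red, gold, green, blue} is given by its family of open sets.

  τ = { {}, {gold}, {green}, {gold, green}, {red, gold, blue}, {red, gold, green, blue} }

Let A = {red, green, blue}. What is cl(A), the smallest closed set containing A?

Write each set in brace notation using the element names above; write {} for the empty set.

closure: X∖int(X∖A) = X∖{gold} = {red, green, blue}

{red, green, blue}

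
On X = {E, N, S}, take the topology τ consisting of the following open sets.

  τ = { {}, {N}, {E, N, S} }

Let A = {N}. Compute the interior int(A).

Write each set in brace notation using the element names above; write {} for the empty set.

{N}

interior: largest open inside A is {N} (from {}, {N})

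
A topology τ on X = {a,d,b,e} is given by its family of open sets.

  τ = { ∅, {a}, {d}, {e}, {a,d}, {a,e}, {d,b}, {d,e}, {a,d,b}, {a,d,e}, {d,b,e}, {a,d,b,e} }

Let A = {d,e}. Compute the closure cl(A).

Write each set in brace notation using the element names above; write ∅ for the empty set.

{d,b,e}

cl via duality: int({a,b}) = {a}, so X∖{a} = {d,b,e}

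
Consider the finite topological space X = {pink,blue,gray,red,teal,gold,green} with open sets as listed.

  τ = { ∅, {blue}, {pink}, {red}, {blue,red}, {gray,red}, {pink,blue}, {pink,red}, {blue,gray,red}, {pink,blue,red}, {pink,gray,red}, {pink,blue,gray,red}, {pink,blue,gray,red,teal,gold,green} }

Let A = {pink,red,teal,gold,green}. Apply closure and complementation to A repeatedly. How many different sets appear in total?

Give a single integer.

cl via duality: int({blue,gray}) = {blue}, so X∖{blue} = {pink,gray,red,teal,gold,green}
Write k for closure, c for complement:
  1. A     = {pink,red,teal,gold,green}
  2. kA    = {pink,gray,red,teal,gold,green}
  3. cA    = {blue,gray}
  4. ckA   = {blue}
  5. kcA   = {blue,gray,teal,gold,green}
  6. kckA  = {blue,teal,gold,green}
  7. ckcA  = {pink,red}
  8. ckckA = {pink,gray,red}
applying k or c yields no new set

8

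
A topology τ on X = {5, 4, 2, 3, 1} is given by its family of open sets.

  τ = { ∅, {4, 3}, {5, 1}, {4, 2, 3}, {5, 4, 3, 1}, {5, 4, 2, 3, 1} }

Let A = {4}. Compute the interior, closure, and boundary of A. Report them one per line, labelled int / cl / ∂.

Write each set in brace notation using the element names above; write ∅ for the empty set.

opens ⊆ A: ∅; union → int = ∅
complement {5, 2, 3, 1}; its interior {5, 1}; cl(A) = X∖{5, 1} = {4, 2, 3}
boundary = {4, 2, 3} ∖ ∅ = {4, 2, 3}

int(A) = ∅
cl(A)  = {4, 2, 3}
∂A     = {4, 2, 3}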